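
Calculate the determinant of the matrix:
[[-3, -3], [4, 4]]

For a 2×2 matrix [[a, b], [c, d]], det = ad - bc
det = (-3)(4) - (-3)(4) = -12 - -12 = 0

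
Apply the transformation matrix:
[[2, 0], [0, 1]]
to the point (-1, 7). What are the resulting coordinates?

Matrix multiplication:
[[2, 0], [0, 1]] × [-1, 7]ᵀ
= [(2)(-1) + (0)(7), (0)(-1) + (1)(7)]ᵀ
= [-2, 7]ᵀ
Result: (-2, 7)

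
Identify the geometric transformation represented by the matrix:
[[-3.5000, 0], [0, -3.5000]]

This matrix represents: uniform scaling by factor -3.5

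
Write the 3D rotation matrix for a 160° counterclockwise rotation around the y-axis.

Rotation matrix for counterclockwise 160° around y-axis:
cos(160°) = -0.9397, sin(160°) = 0.3420
Result: [[-0.9397, 0, 0.3420], [0, 1, 0], [-0.3420, 0, -0.9397]]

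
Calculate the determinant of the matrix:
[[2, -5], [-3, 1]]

For a 2×2 matrix [[a, b], [c, d]], det = ad - bc
det = (2)(1) - (-5)(-3) = 2 - 15 = -13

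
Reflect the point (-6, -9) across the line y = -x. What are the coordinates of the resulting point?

Reflection across line y = -x: (-6, -9) → (9, 6)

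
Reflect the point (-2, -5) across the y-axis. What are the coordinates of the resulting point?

Reflection across y-axis: (-2, -5) → (2, -5)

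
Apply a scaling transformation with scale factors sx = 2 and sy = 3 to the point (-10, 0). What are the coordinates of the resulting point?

Scaling matrix:
[[2, 0], [0, 3]]
Result: (-10 × 2, 0 × 3) = (-20, 0)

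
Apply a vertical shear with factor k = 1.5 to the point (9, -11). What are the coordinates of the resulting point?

Shear matrix for vertical shear with factor k = 1.5:
[[1, 0], [1.50, 1]]
Result: (9, -11) → (9, 2.5)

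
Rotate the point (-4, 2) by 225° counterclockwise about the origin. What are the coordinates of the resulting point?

Rotation matrix for 225°: [[cos 225°, -sin 225°], [sin 225°, cos 225°]] ≈ [[-0.707107, 0.707107], [-0.707107, -0.707107]]
[[-0.707107, 0.707107], [-0.707107, -0.707107]] × [-4, 2]ᵀ ≈ [4.2426, 1.4142]ᵀ
Result: (4.2426, 1.4142)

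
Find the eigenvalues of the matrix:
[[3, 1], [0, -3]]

Characteristic equation: det(A - λI) = 0
λ² - (trace)λ + (det) = 0
trace = 3 + -3 = 0, det = (3)(-3) - (1)(0) = -9
λ² - (0)λ + (-9) = 0
λ = (0 ± √((0)² - 4·(-9))) / 2 = (0 ± √36) / 2
Solving: λ = -3, 3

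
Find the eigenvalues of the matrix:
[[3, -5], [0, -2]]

Characteristic equation: det(A - λI) = 0
λ² - (trace)λ + (det) = 0
trace = 3 + -2 = 1, det = (3)(-2) - (-5)(0) = -6
λ² - (1)λ + (-6) = 0
λ = (1 ± √((1)² - 4·(-6))) / 2 = (1 ± √25) / 2
Solving: λ = -2, 3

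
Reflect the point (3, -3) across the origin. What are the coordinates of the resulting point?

Reflection across origin: (3, -3) → (-3, 3)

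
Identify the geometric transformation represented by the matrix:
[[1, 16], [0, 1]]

This matrix represents: horizontal shear with factor 16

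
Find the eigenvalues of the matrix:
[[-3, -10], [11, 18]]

Characteristic equation: det(A - λI) = 0
λ² - (trace)λ + (det) = 0
trace = -3 + 18 = 15, det = (-3)(18) - (-10)(11) = 56
λ² - (15)λ + (56) = 0
λ = (15 ± √((15)² - 4·(56))) / 2 = (15 ± √1) / 2
Solving: λ = 7, 8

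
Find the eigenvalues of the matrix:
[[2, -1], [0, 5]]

Characteristic equation: det(A - λI) = 0
λ² - (trace)λ + (det) = 0
trace = 2 + 5 = 7, det = (2)(5) - (-1)(0) = 10
λ² - (7)λ + (10) = 0
λ = (7 ± √((7)² - 4·(10))) / 2 = (7 ± √9) / 2
Solving: λ = 2, 5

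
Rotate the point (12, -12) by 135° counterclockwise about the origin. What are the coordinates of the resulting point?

Rotation matrix for 135°: [[cos 135°, -sin 135°], [sin 135°, cos 135°]] ≈ [[-0.707107, -0.707107], [0.707107, -0.707107]]
[[-0.707107, -0.707107], [0.707107, -0.707107]] × [12, -12]ᵀ ≈ [0, 16.9706]ᵀ
Result: (0, 16.9706)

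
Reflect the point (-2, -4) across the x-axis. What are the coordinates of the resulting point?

Reflection across x-axis: (-2, -4) → (-2, 4)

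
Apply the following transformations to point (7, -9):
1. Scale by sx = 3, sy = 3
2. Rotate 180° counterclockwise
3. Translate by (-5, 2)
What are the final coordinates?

Step 1: Scale → (21, -27)
Step 2: Rotate 180° → (-21, 27)
Step 3: Translate → (-26, 29)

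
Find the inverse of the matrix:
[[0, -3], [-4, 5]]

For [[a,b],[c,d]], inverse = (1/det)·[[d,-b],[-c,a]]
det = (0)(5) - (-3)(-4) = 0 - 12 = -12
Inverse = (1/-12)·[[5, 3], [4, 0]]
= [[-5/12, -1/4], [-1/3, 0]]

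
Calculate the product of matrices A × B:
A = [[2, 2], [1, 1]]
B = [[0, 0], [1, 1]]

Matrix multiplication:
C[0][0] = 2×0 + 2×1 = 2
C[0][1] = 2×0 + 2×1 = 2
C[1][0] = 1×0 + 1×1 = 1
C[1][1] = 1×0 + 1×1 = 1
Result: [[2, 2], [1, 1]]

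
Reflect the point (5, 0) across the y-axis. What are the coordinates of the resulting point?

Reflection across y-axis: (5, 0) → (-5, 0)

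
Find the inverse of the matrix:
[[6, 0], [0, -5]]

For [[a,b],[c,d]], inverse = (1/det)·[[d,-b],[-c,a]]
det = (6)(-5) - (0)(0) = -30 - 0 = -30
Inverse = (1/-30)·[[-5, 0], [0, 6]]
= [[1/6, 0], [0, -1/5]]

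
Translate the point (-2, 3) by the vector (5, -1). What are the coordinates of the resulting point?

Translation by (5, -1) (homogeneous matrix [[1, 0, 5], [0, 1, -1], [0, 0, 1]]):
x' = -2 + 5 = 3
y' = 3 + -1 = 2
Result: (3, 2)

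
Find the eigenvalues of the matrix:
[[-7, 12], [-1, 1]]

Characteristic equation: det(A - λI) = 0
λ² - (trace)λ + (det) = 0
trace = -7 + 1 = -6, det = (-7)(1) - (12)(-1) = 5
λ² - (-6)λ + (5) = 0
λ = (-6 ± √((-6)² - 4·(5))) / 2 = (-6 ± √16) / 2
Solving: λ = -5, -1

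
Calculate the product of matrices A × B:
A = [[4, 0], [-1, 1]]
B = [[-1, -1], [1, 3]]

Matrix multiplication:
C[0][0] = 4×-1 + 0×1 = -4
C[0][1] = 4×-1 + 0×3 = -4
C[1][0] = -1×-1 + 1×1 = 2
C[1][1] = -1×-1 + 1×3 = 4
Result: [[-4, -4], [2, 4]]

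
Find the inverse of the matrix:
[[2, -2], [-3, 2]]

For [[a,b],[c,d]], inverse = (1/det)·[[d,-b],[-c,a]]
det = (2)(2) - (-2)(-3) = 4 - 6 = -2
Inverse = (1/-2)·[[2, 2], [3, 2]]
= [[-1, -1], [-3/2, -1]]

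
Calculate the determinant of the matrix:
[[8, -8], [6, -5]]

For a 2×2 matrix [[a, b], [c, d]], det = ad - bc
det = (8)(-5) - (-8)(6) = -40 - -48 = 8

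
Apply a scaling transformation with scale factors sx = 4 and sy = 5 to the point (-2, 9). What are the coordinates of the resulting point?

Scaling matrix:
[[4, 0], [0, 5]]
Result: (-2 × 4, 9 × 5) = (-8, 45)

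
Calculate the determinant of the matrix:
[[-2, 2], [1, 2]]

For a 2×2 matrix [[a, b], [c, d]], det = ad - bc
det = (-2)(2) - (2)(1) = -4 - 2 = -6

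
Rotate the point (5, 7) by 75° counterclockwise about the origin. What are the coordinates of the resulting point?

Rotation matrix for 75°: [[cos 75°, -sin 75°], [sin 75°, cos 75°]] ≈ [[0.258819, -0.965926], [0.965926, 0.258819]]
[[0.258819, -0.965926], [0.965926, 0.258819]] × [5, 7]ᵀ ≈ [-5.4674, 6.6414]ᵀ
Result: (-5.4674, 6.6414)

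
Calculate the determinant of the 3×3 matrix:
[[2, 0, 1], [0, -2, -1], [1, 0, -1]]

Expansion along first row:
det = 2·det([[-2,-1],[0,-1]]) - 0·det([[0,-1],[1,-1]]) + 1·det([[0,-2],[1,0]])
    = 2·(-2·-1 - -1·0) - 0·(0·-1 - -1·1) + 1·(0·0 - -2·1)
    = 2·2 - 0·1 + 1·2
    = 4 + 0 + 2 = 6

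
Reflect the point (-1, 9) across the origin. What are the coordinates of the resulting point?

Reflection across origin: (-1, 9) → (1, -9)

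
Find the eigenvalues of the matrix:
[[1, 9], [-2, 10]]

Characteristic equation: det(A - λI) = 0
λ² - (trace)λ + (det) = 0
trace = 1 + 10 = 11, det = (1)(10) - (9)(-2) = 28
λ² - (11)λ + (28) = 0
λ = (11 ± √((11)² - 4·(28))) / 2 = (11 ± √9) / 2
Solving: λ = 4, 7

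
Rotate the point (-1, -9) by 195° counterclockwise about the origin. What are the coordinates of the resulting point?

Rotation matrix for 195°: [[cos 195°, -sin 195°], [sin 195°, cos 195°]] ≈ [[-0.965926, 0.258819], [-0.258819, -0.965926]]
[[-0.965926, 0.258819], [-0.258819, -0.965926]] × [-1, -9]ᵀ ≈ [-1.3634, 8.9522]ᵀ
Result: (-1.3634, 8.9522)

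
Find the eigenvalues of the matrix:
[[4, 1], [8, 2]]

Characteristic equation: det(A - λI) = 0
λ² - (trace)λ + (det) = 0
trace = 4 + 2 = 6, det = (4)(2) - (1)(8) = 0
λ² - (6)λ + (0) = 0
λ = (6 ± √((6)² - 4·(0))) / 2 = (6 ± √36) / 2
Solving: λ = 0, 6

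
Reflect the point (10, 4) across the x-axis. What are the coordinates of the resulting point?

Reflection across x-axis: (10, 4) → (10, -4)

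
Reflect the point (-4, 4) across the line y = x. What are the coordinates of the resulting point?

Reflection across line y = x: (-4, 4) → (4, -4)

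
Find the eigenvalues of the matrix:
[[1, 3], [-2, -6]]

Characteristic equation: det(A - λI) = 0
λ² - (trace)λ + (det) = 0
trace = 1 + -6 = -5, det = (1)(-6) - (3)(-2) = 0
λ² - (-5)λ + (0) = 0
λ = (-5 ± √((-5)² - 4·(0))) / 2 = (-5 ± √25) / 2
Solving: λ = -5, 0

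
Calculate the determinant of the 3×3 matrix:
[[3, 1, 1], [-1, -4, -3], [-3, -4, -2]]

Expansion along first row:
det = 3·det([[-4,-3],[-4,-2]]) - 1·det([[-1,-3],[-3,-2]]) + 1·det([[-1,-4],[-3,-4]])
    = 3·(-4·-2 - -3·-4) - 1·(-1·-2 - -3·-3) + 1·(-1·-4 - -4·-3)
    = 3·-4 - 1·-7 + 1·-8
    = -12 + 7 + -8 = -13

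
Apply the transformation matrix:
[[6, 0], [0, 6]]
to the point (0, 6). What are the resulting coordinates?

Matrix multiplication:
[[6, 0], [0, 6]] × [0, 6]ᵀ
= [(6)(0) + (0)(6), (0)(0) + (6)(6)]ᵀ
= [0, 36]ᵀ
Result: (0, 36)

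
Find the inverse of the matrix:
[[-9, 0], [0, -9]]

For [[a,b],[c,d]], inverse = (1/det)·[[d,-b],[-c,a]]
det = (-9)(-9) - (0)(0) = 81 - 0 = 81
Inverse = (1/81)·[[-9, 0], [0, -9]]
= [[-1/9, 0], [0, -1/9]]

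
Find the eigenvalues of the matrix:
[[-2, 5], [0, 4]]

Characteristic equation: det(A - λI) = 0
λ² - (trace)λ + (det) = 0
trace = -2 + 4 = 2, det = (-2)(4) - (5)(0) = -8
λ² - (2)λ + (-8) = 0
λ = (2 ± √((2)² - 4·(-8))) / 2 = (2 ± √36) / 2
Solving: λ = -2, 4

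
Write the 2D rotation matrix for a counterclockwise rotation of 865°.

Rotation matrix formula: [[cos θ, -sin θ], [sin θ, cos θ]]
For θ = 865°:
cos(865°) = -0.8192
sin(865°) = 0.5736
Result: [[-0.8192, -0.5736], [0.5736, -0.8192]]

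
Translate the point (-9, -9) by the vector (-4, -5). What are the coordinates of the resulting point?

Translation by (-4, -5) (homogeneous matrix [[1, 0, -4], [0, 1, -5], [0, 0, 1]]):
x' = -9 + -4 = -13
y' = -9 + -5 = -14
Result: (-13, -14)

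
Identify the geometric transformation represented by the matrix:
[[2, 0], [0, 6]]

This matrix represents: non-uniform scaling by sx = 2, sy = 6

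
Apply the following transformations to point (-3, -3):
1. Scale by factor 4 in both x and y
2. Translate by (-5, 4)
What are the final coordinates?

Step 1: Scale (-3, -3) by 4 → (-12, -12)
Step 2: Translate by (-5, 4) → (-17, -8)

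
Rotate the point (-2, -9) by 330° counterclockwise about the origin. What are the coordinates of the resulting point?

Rotation matrix for 330°: [[cos 330°, -sin 330°], [sin 330°, cos 330°]] ≈ [[0.866025, 0.500000], [-0.500000, 0.866025]]
[[0.866025, 0.500000], [-0.500000, 0.866025]] × [-2, -9]ᵀ ≈ [-6.2321, -6.7942]ᵀ
Result: (-6.2321, -6.7942)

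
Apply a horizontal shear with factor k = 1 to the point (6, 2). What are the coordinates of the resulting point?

Shear matrix for horizontal shear with factor k = 1:
[[1, 1], [0, 1]]
Result: (6, 2) → (8, 2)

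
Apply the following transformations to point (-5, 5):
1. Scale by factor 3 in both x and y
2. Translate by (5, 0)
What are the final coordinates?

Step 1: Scale (-5, 5) by 3 → (-15, 15)
Step 2: Translate by (5, 0) → (-10, 15)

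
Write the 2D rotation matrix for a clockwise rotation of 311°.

Rotation matrix formula: [[cos θ, -sin θ], [sin θ, cos θ]]
A clockwise rotation by 311° is equivalent to a counterclockwise rotation by -311°.
For θ = -311°:
cos(-311°) = 0.6561
sin(-311°) = 0.7547
Result: [[0.6561, -0.7547], [0.7547, 0.6561]]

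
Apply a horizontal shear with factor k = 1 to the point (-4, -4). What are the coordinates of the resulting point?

Shear matrix for horizontal shear with factor k = 1:
[[1, 1], [0, 1]]
Result: (-4, -4) → (-8, -4)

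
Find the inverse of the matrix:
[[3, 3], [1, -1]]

For [[a,b],[c,d]], inverse = (1/det)·[[d,-b],[-c,a]]
det = (3)(-1) - (3)(1) = -3 - 3 = -6
Inverse = (1/-6)·[[-1, -3], [-1, 3]]
= [[1/6, 1/2], [1/6, -1/2]]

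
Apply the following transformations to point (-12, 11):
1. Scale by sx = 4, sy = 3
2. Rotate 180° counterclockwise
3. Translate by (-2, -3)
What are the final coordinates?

Step 1: Scale → (-48, 33)
Step 2: Rotate 180° → (48, -33)
Step 3: Translate → (46, -36)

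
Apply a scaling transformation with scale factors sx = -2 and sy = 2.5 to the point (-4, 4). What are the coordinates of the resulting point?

Scaling matrix:
[[-2, 0], [0, 2.50]]
Result: (-4 × -2, 4 × 2.5) = (8, 10)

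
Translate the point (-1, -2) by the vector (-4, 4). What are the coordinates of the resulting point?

Translation by (-4, 4) (homogeneous matrix [[1, 0, -4], [0, 1, 4], [0, 0, 1]]):
x' = -1 + -4 = -5
y' = -2 + 4 = 2
Result: (-5, 2)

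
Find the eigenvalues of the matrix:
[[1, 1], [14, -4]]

Characteristic equation: det(A - λI) = 0
λ² - (trace)λ + (det) = 0
trace = 1 + -4 = -3, det = (1)(-4) - (1)(14) = -18
λ² - (-3)λ + (-18) = 0
λ = (-3 ± √((-3)² - 4·(-18))) / 2 = (-3 ± √81) / 2
Solving: λ = -6, 3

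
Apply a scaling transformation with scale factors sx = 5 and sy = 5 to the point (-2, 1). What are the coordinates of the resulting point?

Scaling matrix:
[[5, 0], [0, 5]]
Result: (-2 × 5, 1 × 5) = (-10, 5)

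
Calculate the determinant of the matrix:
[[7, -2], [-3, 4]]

For a 2×2 matrix [[a, b], [c, d]], det = ad - bc
det = (7)(4) - (-2)(-3) = 28 - 6 = 22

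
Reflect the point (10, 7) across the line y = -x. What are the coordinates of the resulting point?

Reflection across line y = -x: (10, 7) → (-7, -10)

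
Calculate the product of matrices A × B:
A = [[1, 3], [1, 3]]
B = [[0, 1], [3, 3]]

Matrix multiplication:
C[0][0] = 1×0 + 3×3 = 9
C[0][1] = 1×1 + 3×3 = 10
C[1][0] = 1×0 + 3×3 = 9
C[1][1] = 1×1 + 3×3 = 10
Result: [[9, 10], [9, 10]]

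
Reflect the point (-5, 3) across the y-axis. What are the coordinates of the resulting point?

Reflection across y-axis: (-5, 3) → (5, 3)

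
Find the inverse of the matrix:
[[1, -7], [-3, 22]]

For [[a,b],[c,d]], inverse = (1/det)·[[d,-b],[-c,a]]
det = (1)(22) - (-7)(-3) = 22 - 21 = 1
Inverse = [[22, 7], [3, 1]]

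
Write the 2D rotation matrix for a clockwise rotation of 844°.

Rotation matrix formula: [[cos θ, -sin θ], [sin θ, cos θ]]
A clockwise rotation by 844° is equivalent to a counterclockwise rotation by -844°.
For θ = -844°:
cos(-844°) = -0.5592
sin(-844°) = -0.8290
Result: [[-0.5592, 0.8290], [-0.8290, -0.5592]]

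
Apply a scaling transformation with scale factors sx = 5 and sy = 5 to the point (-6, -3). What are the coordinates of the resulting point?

Scaling matrix:
[[5, 0], [0, 5]]
Result: (-6 × 5, -3 × 5) = (-30, -15)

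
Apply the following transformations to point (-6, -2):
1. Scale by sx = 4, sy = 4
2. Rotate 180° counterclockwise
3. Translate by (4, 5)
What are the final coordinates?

Step 1: Scale → (-24, -8)
Step 2: Rotate 180° → (24, 8)
Step 3: Translate → (28, 13)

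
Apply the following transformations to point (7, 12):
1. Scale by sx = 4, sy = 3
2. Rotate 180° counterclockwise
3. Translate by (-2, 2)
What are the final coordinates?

Step 1: Scale → (28, 36)
Step 2: Rotate 180° → (-28, -36)
Step 3: Translate → (-30, -34)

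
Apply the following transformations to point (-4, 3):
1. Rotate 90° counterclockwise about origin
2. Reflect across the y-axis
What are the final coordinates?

Step 1: Rotate 90° → (-3, -4)
Step 2: Reflect across y-axis → (3, -4)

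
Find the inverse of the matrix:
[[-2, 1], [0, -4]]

For [[a,b],[c,d]], inverse = (1/det)·[[d,-b],[-c,a]]
det = (-2)(-4) - (1)(0) = 8 - 0 = 8
Inverse = (1/8)·[[-4, -1], [0, -2]]
= [[-1/2, -1/8], [0, -1/4]]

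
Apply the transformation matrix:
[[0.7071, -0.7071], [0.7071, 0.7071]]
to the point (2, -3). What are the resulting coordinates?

Matrix multiplication:
[[0.7071, -0.7071], [0.7071, 0.7071]] × [2, -3]ᵀ
= [(0.7071)(2) + (-0.7071)(-3), (0.7071)(2) + (0.7071)(-3)]ᵀ
= [3.5355, -0.7071]ᵀ
Result: (3.5355, -0.7071)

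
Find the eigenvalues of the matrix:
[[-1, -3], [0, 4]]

Characteristic equation: det(A - λI) = 0
λ² - (trace)λ + (det) = 0
trace = -1 + 4 = 3, det = (-1)(4) - (-3)(0) = -4
λ² - (3)λ + (-4) = 0
λ = (3 ± √((3)² - 4·(-4))) / 2 = (3 ± √25) / 2
Solving: λ = -1, 4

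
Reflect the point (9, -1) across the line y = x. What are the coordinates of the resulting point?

Reflection across line y = x: (9, -1) → (-1, 9)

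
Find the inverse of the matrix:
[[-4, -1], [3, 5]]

For [[a,b],[c,d]], inverse = (1/det)·[[d,-b],[-c,a]]
det = (-4)(5) - (-1)(3) = -20 - -3 = -17
Inverse = (1/-17)·[[5, 1], [-3, -4]]
= [[-5/17, -1/17], [3/17, 4/17]]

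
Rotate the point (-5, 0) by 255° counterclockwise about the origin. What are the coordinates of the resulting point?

Rotation matrix for 255°: [[cos 255°, -sin 255°], [sin 255°, cos 255°]] ≈ [[-0.258819, 0.965926], [-0.965926, -0.258819]]
[[-0.258819, 0.965926], [-0.965926, -0.258819]] × [-5, 0]ᵀ ≈ [1.2941, 4.8296]ᵀ
Result: (1.2941, 4.8296)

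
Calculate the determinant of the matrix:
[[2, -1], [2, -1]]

For a 2×2 matrix [[a, b], [c, d]], det = ad - bc
det = (2)(-1) - (-1)(2) = -2 - -2 = 0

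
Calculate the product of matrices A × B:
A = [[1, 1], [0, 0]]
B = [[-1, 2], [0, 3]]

Matrix multiplication:
C[0][0] = 1×-1 + 1×0 = -1
C[0][1] = 1×2 + 1×3 = 5
C[1][0] = 0×-1 + 0×0 = 0
C[1][1] = 0×2 + 0×3 = 0
Result: [[-1, 5], [0, 0]]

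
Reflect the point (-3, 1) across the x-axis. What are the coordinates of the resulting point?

Reflection across x-axis: (-3, 1) → (-3, -1)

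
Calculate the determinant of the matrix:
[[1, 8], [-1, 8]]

For a 2×2 matrix [[a, b], [c, d]], det = ad - bc
det = (1)(8) - (8)(-1) = 8 - -8 = 16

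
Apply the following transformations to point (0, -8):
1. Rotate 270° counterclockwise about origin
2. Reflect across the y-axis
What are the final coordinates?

Step 1: Rotate 270° → (-8, 0)
Step 2: Reflect across y-axis → (8, 0)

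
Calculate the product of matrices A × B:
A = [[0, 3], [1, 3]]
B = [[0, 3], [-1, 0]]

Matrix multiplication:
C[0][0] = 0×0 + 3×-1 = -3
C[0][1] = 0×3 + 3×0 = 0
C[1][0] = 1×0 + 3×-1 = -3
C[1][1] = 1×3 + 3×0 = 3
Result: [[-3, 0], [-3, 3]]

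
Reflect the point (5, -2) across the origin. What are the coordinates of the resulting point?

Reflection across origin: (5, -2) → (-5, 2)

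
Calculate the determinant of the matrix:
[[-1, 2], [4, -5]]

For a 2×2 matrix [[a, b], [c, d]], det = ad - bc
det = (-1)(-5) - (2)(4) = 5 - 8 = -3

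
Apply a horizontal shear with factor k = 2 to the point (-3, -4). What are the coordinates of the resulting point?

Shear matrix for horizontal shear with factor k = 2:
[[1, 2], [0, 1]]
Result: (-3, -4) → (-11, -4)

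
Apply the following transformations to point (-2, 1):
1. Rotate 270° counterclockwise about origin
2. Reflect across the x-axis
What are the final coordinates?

Step 1: Rotate 270° → (1, 2)
Step 2: Reflect across x-axis → (1, -2)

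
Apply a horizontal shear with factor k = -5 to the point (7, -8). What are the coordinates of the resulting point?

Shear matrix for horizontal shear with factor k = -5:
[[1, -5], [0, 1]]
Result: (7, -8) → (47, -8)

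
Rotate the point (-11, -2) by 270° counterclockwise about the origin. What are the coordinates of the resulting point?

Rotation matrix for 270°: [[cos 270°, -sin 270°], [sin 270°, cos 270°]] = [[0, 1], [-1, 0]]
[[0, 1], [-1, 0]] × [-11, -2]ᵀ = [-2, 11]ᵀ
Result: (-2, 11)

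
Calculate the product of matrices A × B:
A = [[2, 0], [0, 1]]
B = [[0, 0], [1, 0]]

Matrix multiplication:
C[0][0] = 2×0 + 0×1 = 0
C[0][1] = 2×0 + 0×0 = 0
C[1][0] = 0×0 + 1×1 = 1
C[1][1] = 0×0 + 1×0 = 0
Result: [[0, 0], [1, 0]]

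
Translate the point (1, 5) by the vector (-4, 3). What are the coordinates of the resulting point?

Translation by (-4, 3) (homogeneous matrix [[1, 0, -4], [0, 1, 3], [0, 0, 1]]):
x' = 1 + -4 = -3
y' = 5 + 3 = 8
Result: (-3, 8)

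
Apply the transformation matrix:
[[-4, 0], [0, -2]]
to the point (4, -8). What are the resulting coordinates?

Matrix multiplication:
[[-4, 0], [0, -2]] × [4, -8]ᵀ
= [(-4)(4) + (0)(-8), (0)(4) + (-2)(-8)]ᵀ
= [-16, 16]ᵀ
Result: (-16, 16)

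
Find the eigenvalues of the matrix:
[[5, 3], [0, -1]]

Characteristic equation: det(A - λI) = 0
λ² - (trace)λ + (det) = 0
trace = 5 + -1 = 4, det = (5)(-1) - (3)(0) = -5
λ² - (4)λ + (-5) = 0
λ = (4 ± √((4)² - 4·(-5))) / 2 = (4 ± √36) / 2
Solving: λ = -1, 5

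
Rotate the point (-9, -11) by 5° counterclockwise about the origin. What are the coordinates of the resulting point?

Rotation matrix for 5°: [[cos 5°, -sin 5°], [sin 5°, cos 5°]] ≈ [[0.996195, -0.087156], [0.087156, 0.996195]]
[[0.996195, -0.087156], [0.087156, 0.996195]] × [-9, -11]ᵀ ≈ [-8.0070, -11.7425]ᵀ
Result: (-8.0070, -11.7425)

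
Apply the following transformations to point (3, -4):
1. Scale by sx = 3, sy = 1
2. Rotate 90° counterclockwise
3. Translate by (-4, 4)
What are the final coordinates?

Step 1: Scale → (9, -4)
Step 2: Rotate 90° → (4, 9)
Step 3: Translate → (0, 13)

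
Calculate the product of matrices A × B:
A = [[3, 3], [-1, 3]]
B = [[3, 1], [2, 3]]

Matrix multiplication:
C[0][0] = 3×3 + 3×2 = 15
C[0][1] = 3×1 + 3×3 = 12
C[1][0] = -1×3 + 3×2 = 3
C[1][1] = -1×1 + 3×3 = 8
Result: [[15, 12], [3, 8]]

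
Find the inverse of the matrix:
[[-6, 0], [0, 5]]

For [[a,b],[c,d]], inverse = (1/det)·[[d,-b],[-c,a]]
det = (-6)(5) - (0)(0) = -30 - 0 = -30
Inverse = (1/-30)·[[5, 0], [0, -6]]
= [[-1/6, 0], [0, 1/5]]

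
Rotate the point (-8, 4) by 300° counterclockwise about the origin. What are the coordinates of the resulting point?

Rotation matrix for 300°: [[cos 300°, -sin 300°], [sin 300°, cos 300°]] ≈ [[0.500000, 0.866025], [-0.866025, 0.500000]]
[[0.500000, 0.866025], [-0.866025, 0.500000]] × [-8, 4]ᵀ ≈ [-0.5359, 8.9282]ᵀ
Result: (-0.5359, 8.9282)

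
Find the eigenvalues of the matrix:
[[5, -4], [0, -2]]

Characteristic equation: det(A - λI) = 0
λ² - (trace)λ + (det) = 0
trace = 5 + -2 = 3, det = (5)(-2) - (-4)(0) = -10
λ² - (3)λ + (-10) = 0
λ = (3 ± √((3)² - 4·(-10))) / 2 = (3 ± √49) / 2
Solving: λ = -2, 5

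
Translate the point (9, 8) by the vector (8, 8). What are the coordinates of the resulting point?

Translation by (8, 8) (homogeneous matrix [[1, 0, 8], [0, 1, 8], [0, 0, 1]]):
x' = 9 + 8 = 17
y' = 8 + 8 = 16
Result: (17, 16)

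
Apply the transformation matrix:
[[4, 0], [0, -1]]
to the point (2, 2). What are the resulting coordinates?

Matrix multiplication:
[[4, 0], [0, -1]] × [2, 2]ᵀ
= [(4)(2) + (0)(2), (0)(2) + (-1)(2)]ᵀ
= [8, -2]ᵀ
Result: (8, -2)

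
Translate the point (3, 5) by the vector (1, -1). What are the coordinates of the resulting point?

Translation by (1, -1) (homogeneous matrix [[1, 0, 1], [0, 1, -1], [0, 0, 1]]):
x' = 3 + 1 = 4
y' = 5 + -1 = 4
Result: (4, 4)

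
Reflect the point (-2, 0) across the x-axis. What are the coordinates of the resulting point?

Reflection across x-axis: (-2, 0) → (-2, 0)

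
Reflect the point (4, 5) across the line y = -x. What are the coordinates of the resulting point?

Reflection across line y = -x: (4, 5) → (-5, -4)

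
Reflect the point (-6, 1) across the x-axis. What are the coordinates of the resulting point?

Reflection across x-axis: (-6, 1) → (-6, -1)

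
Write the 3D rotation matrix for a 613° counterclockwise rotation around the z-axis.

Rotation matrix for counterclockwise 613° around z-axis:
cos(613°) = -0.2924, sin(613°) = -0.9563
Result: [[-0.2924, 0.9563, 0], [-0.9563, -0.2924, 0], [0, 0, 1]]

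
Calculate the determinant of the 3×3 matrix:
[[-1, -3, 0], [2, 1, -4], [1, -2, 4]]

Expansion along first row:
det = -1·det([[1,-4],[-2,4]]) - -3·det([[2,-4],[1,4]]) + 0·det([[2,1],[1,-2]])
    = -1·(1·4 - -4·-2) - -3·(2·4 - -4·1) + 0·(2·-2 - 1·1)
    = -1·-4 - -3·12 + 0·-5
    = 4 + 36 + 0 = 40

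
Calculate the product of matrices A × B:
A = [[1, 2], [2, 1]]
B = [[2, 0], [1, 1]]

Matrix multiplication:
C[0][0] = 1×2 + 2×1 = 4
C[0][1] = 1×0 + 2×1 = 2
C[1][0] = 2×2 + 1×1 = 5
C[1][1] = 2×0 + 1×1 = 1
Result: [[4, 2], [5, 1]]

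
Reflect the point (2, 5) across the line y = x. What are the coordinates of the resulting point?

Reflection across line y = x: (2, 5) → (5, 2)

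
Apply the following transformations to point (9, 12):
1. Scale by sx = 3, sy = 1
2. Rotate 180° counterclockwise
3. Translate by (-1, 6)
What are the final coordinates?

Step 1: Scale → (27, 12)
Step 2: Rotate 180° → (-27, -12)
Step 3: Translate → (-28, -6)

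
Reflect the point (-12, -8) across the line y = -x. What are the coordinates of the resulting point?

Reflection across line y = -x: (-12, -8) → (8, 12)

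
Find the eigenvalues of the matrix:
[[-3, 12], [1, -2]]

Characteristic equation: det(A - λI) = 0
λ² - (trace)λ + (det) = 0
trace = -3 + -2 = -5, det = (-3)(-2) - (12)(1) = -6
λ² - (-5)λ + (-6) = 0
λ = (-5 ± √((-5)² - 4·(-6))) / 2 = (-5 ± √49) / 2
Solving: λ = -6, 1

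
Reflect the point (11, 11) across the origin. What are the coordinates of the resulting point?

Reflection across origin: (11, 11) → (-11, -11)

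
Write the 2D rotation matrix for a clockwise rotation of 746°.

Rotation matrix formula: [[cos θ, -sin θ], [sin θ, cos θ]]
A clockwise rotation by 746° is equivalent to a counterclockwise rotation by -746°.
For θ = -746°:
cos(-746°) = 0.8988
sin(-746°) = -0.4384
Result: [[0.8988, 0.4384], [-0.4384, 0.8988]]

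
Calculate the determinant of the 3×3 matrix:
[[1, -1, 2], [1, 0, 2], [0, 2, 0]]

Expansion along first row:
det = 1·det([[0,2],[2,0]]) - -1·det([[1,2],[0,0]]) + 2·det([[1,0],[0,2]])
    = 1·(0·0 - 2·2) - -1·(1·0 - 2·0) + 2·(1·2 - 0·0)
    = 1·-4 - -1·0 + 2·2
    = -4 + 0 + 4 = 0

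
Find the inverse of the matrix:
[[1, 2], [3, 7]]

For [[a,b],[c,d]], inverse = (1/det)·[[d,-b],[-c,a]]
det = (1)(7) - (2)(3) = 7 - 6 = 1
Inverse = [[7, -2], [-3, 1]]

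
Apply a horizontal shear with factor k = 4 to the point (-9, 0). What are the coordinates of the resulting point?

Shear matrix for horizontal shear with factor k = 4:
[[1, 4], [0, 1]]
Result: (-9, 0) → (-9, 0)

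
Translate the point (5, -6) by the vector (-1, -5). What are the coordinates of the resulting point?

Translation by (-1, -5) (homogeneous matrix [[1, 0, -1], [0, 1, -5], [0, 0, 1]]):
x' = 5 + -1 = 4
y' = -6 + -5 = -11
Result: (4, -11)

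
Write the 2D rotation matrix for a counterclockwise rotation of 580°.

Rotation matrix formula: [[cos θ, -sin θ], [sin θ, cos θ]]
For θ = 580°:
cos(580°) = -0.7660
sin(580°) = -0.6428
Result: [[-0.7660, 0.6428], [-0.6428, -0.7660]]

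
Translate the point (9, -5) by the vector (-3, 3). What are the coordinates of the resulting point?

Translation by (-3, 3) (homogeneous matrix [[1, 0, -3], [0, 1, 3], [0, 0, 1]]):
x' = 9 + -3 = 6
y' = -5 + 3 = -2
Result: (6, -2)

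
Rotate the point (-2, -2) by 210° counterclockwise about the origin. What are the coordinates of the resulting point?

Rotation matrix for 210°: [[cos 210°, -sin 210°], [sin 210°, cos 210°]] ≈ [[-0.866025, 0.500000], [-0.500000, -0.866025]]
[[-0.866025, 0.500000], [-0.500000, -0.866025]] × [-2, -2]ᵀ ≈ [0.7321, 2.7321]ᵀ
Result: (0.7321, 2.7321)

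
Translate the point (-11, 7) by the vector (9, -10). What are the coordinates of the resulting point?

Translation by (9, -10) (homogeneous matrix [[1, 0, 9], [0, 1, -10], [0, 0, 1]]):
x' = -11 + 9 = -2
y' = 7 + -10 = -3
Result: (-2, -3)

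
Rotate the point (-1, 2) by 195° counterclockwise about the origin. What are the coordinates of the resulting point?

Rotation matrix for 195°: [[cos 195°, -sin 195°], [sin 195°, cos 195°]] ≈ [[-0.965926, 0.258819], [-0.258819, -0.965926]]
[[-0.965926, 0.258819], [-0.258819, -0.965926]] × [-1, 2]ᵀ ≈ [1.4836, -1.6730]ᵀ
Result: (1.4836, -1.6730)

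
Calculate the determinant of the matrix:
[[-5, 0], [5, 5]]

For a 2×2 matrix [[a, b], [c, d]], det = ad - bc
det = (-5)(5) - (0)(5) = -25 - 0 = -25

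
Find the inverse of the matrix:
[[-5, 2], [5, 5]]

For [[a,b],[c,d]], inverse = (1/det)·[[d,-b],[-c,a]]
det = (-5)(5) - (2)(5) = -25 - 10 = -35
Inverse = (1/-35)·[[5, -2], [-5, -5]]
= [[-1/7, 2/35], [1/7, 1/7]]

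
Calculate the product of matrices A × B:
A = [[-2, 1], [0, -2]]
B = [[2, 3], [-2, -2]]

Matrix multiplication:
C[0][0] = -2×2 + 1×-2 = -6
C[0][1] = -2×3 + 1×-2 = -8
C[1][0] = 0×2 + -2×-2 = 4
C[1][1] = 0×3 + -2×-2 = 4
Result: [[-6, -8], [4, 4]]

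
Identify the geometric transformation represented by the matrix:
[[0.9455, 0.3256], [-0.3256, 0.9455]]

This matrix represents: rotation by 341° counterclockwise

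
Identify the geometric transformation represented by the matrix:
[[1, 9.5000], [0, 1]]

This matrix represents: horizontal shear with factor 9.5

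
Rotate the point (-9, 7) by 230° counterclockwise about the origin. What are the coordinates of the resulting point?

Rotation matrix for 230°: [[cos 230°, -sin 230°], [sin 230°, cos 230°]] ≈ [[-0.642788, 0.766044], [-0.766044, -0.642788]]
[[-0.642788, 0.766044], [-0.766044, -0.642788]] × [-9, 7]ᵀ ≈ [11.1474, 2.3949]ᵀ
Result: (11.1474, 2.3949)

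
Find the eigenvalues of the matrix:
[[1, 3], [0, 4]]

Characteristic equation: det(A - λI) = 0
λ² - (trace)λ + (det) = 0
trace = 1 + 4 = 5, det = (1)(4) - (3)(0) = 4
λ² - (5)λ + (4) = 0
λ = (5 ± √((5)² - 4·(4))) / 2 = (5 ± √9) / 2
Solving: λ = 1, 4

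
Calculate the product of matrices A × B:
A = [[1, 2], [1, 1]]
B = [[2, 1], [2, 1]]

Matrix multiplication:
C[0][0] = 1×2 + 2×2 = 6
C[0][1] = 1×1 + 2×1 = 3
C[1][0] = 1×2 + 1×2 = 4
C[1][1] = 1×1 + 1×1 = 2
Result: [[6, 3], [4, 2]]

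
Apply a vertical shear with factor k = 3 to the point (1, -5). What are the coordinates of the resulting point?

Shear matrix for vertical shear with factor k = 3:
[[1, 0], [3, 1]]
Result: (1, -5) → (1, -2)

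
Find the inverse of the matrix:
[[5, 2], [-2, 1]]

For [[a,b],[c,d]], inverse = (1/det)·[[d,-b],[-c,a]]
det = (5)(1) - (2)(-2) = 5 - -4 = 9
Inverse = (1/9)·[[1, -2], [2, 5]]
= [[1/9, -2/9], [2/9, 5/9]]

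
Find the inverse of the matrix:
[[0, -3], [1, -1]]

For [[a,b],[c,d]], inverse = (1/det)·[[d,-b],[-c,a]]
det = (0)(-1) - (-3)(1) = 0 - -3 = 3
Inverse = (1/3)·[[-1, 3], [-1, 0]]
= [[-1/3, 1], [-1/3, 0]]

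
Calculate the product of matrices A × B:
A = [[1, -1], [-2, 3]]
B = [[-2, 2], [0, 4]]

Matrix multiplication:
C[0][0] = 1×-2 + -1×0 = -2
C[0][1] = 1×2 + -1×4 = -2
C[1][0] = -2×-2 + 3×0 = 4
C[1][1] = -2×2 + 3×4 = 8
Result: [[-2, -2], [4, 8]]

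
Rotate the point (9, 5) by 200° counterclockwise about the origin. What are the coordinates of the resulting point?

Rotation matrix for 200°: [[cos 200°, -sin 200°], [sin 200°, cos 200°]] ≈ [[-0.939693, 0.342020], [-0.342020, -0.939693]]
[[-0.939693, 0.342020], [-0.342020, -0.939693]] × [9, 5]ᵀ ≈ [-6.7471, -7.7766]ᵀ
Result: (-6.7471, -7.7766)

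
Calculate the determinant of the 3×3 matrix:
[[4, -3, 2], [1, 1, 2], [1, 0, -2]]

Expansion along first row:
det = 4·det([[1,2],[0,-2]]) - -3·det([[1,2],[1,-2]]) + 2·det([[1,1],[1,0]])
    = 4·(1·-2 - 2·0) - -3·(1·-2 - 2·1) + 2·(1·0 - 1·1)
    = 4·-2 - -3·-4 + 2·-1
    = -8 + -12 + -2 = -22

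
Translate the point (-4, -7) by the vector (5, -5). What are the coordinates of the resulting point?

Translation by (5, -5) (homogeneous matrix [[1, 0, 5], [0, 1, -5], [0, 0, 1]]):
x' = -4 + 5 = 1
y' = -7 + -5 = -12
Result: (1, -12)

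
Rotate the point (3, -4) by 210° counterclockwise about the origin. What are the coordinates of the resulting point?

Rotation matrix for 210°: [[cos 210°, -sin 210°], [sin 210°, cos 210°]] ≈ [[-0.866025, 0.500000], [-0.500000, -0.866025]]
[[-0.866025, 0.500000], [-0.500000, -0.866025]] × [3, -4]ᵀ ≈ [-4.5981, 1.9641]ᵀ
Result: (-4.5981, 1.9641)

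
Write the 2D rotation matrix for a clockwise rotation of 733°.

Rotation matrix formula: [[cos θ, -sin θ], [sin θ, cos θ]]
A clockwise rotation by 733° is equivalent to a counterclockwise rotation by -733°.
For θ = -733°:
cos(-733°) = 0.9744
sin(-733°) = -0.2250
Result: [[0.9744, 0.2250], [-0.2250, 0.9744]]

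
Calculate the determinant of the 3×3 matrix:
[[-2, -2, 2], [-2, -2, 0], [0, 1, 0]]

Expansion along first row:
det = -2·det([[-2,0],[1,0]]) - -2·det([[-2,0],[0,0]]) + 2·det([[-2,-2],[0,1]])
    = -2·(-2·0 - 0·1) - -2·(-2·0 - 0·0) + 2·(-2·1 - -2·0)
    = -2·0 - -2·0 + 2·-2
    = 0 + 0 + -4 = -4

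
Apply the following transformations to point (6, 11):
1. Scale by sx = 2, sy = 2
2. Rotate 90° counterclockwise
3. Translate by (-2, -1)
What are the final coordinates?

Step 1: Scale → (12, 22)
Step 2: Rotate 90° → (-22, 12)
Step 3: Translate → (-24, 11)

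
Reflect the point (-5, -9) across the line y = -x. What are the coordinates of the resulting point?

Reflection across line y = -x: (-5, -9) → (9, 5)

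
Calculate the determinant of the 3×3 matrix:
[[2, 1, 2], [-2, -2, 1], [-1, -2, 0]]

Expansion along first row:
det = 2·det([[-2,1],[-2,0]]) - 1·det([[-2,1],[-1,0]]) + 2·det([[-2,-2],[-1,-2]])
    = 2·(-2·0 - 1·-2) - 1·(-2·0 - 1·-1) + 2·(-2·-2 - -2·-1)
    = 2·2 - 1·1 + 2·2
    = 4 + -1 + 4 = 7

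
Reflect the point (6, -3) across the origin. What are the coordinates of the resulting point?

Reflection across origin: (6, -3) → (-6, 3)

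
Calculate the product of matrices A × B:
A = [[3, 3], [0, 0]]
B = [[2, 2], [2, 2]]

Matrix multiplication:
C[0][0] = 3×2 + 3×2 = 12
C[0][1] = 3×2 + 3×2 = 12
C[1][0] = 0×2 + 0×2 = 0
C[1][1] = 0×2 + 0×2 = 0
Result: [[12, 12], [0, 0]]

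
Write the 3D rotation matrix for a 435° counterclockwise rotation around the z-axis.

Rotation matrix for counterclockwise 435° around z-axis:
cos(435°) = 0.2588, sin(435°) = 0.9659
Result: [[0.2588, -0.9659, 0], [0.9659, 0.2588, 0], [0, 0, 1]]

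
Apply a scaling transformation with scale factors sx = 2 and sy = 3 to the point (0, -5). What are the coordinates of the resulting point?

Scaling matrix:
[[2, 0], [0, 3]]
Result: (0 × 2, -5 × 3) = (0, -15)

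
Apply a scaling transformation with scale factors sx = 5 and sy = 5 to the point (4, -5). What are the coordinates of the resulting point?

Scaling matrix:
[[5, 0], [0, 5]]
Result: (4 × 5, -5 × 5) = (20, -25)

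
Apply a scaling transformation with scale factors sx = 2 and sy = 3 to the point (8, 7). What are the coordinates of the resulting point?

Scaling matrix:
[[2, 0], [0, 3]]
Result: (8 × 2, 7 × 3) = (16, 21)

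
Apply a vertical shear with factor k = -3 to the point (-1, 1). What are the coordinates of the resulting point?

Shear matrix for vertical shear with factor k = -3:
[[1, 0], [-3, 1]]
Result: (-1, 1) → (-1, 4)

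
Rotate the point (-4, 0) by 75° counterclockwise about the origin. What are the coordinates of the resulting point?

Rotation matrix for 75°: [[cos 75°, -sin 75°], [sin 75°, cos 75°]] ≈ [[0.258819, -0.965926], [0.965926, 0.258819]]
[[0.258819, -0.965926], [0.965926, 0.258819]] × [-4, 0]ᵀ ≈ [-1.0353, -3.8637]ᵀ
Result: (-1.0353, -3.8637)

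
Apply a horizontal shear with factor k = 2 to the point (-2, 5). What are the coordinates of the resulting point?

Shear matrix for horizontal shear with factor k = 2:
[[1, 2], [0, 1]]
Result: (-2, 5) → (8, 5)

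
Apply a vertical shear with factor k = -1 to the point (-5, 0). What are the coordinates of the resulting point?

Shear matrix for vertical shear with factor k = -1:
[[1, 0], [-1, 1]]
Result: (-5, 0) → (-5, 5)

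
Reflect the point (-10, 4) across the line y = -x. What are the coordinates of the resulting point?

Reflection across line y = -x: (-10, 4) → (-4, 10)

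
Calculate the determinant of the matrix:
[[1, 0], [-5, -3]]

For a 2×2 matrix [[a, b], [c, d]], det = ad - bc
det = (1)(-3) - (0)(-5) = -3 - 0 = -3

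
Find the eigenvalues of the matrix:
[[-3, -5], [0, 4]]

Characteristic equation: det(A - λI) = 0
λ² - (trace)λ + (det) = 0
trace = -3 + 4 = 1, det = (-3)(4) - (-5)(0) = -12
λ² - (1)λ + (-12) = 0
λ = (1 ± √((1)² - 4·(-12))) / 2 = (1 ± √49) / 2
Solving: λ = -3, 4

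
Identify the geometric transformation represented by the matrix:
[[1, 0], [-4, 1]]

This matrix represents: vertical shear with factor -4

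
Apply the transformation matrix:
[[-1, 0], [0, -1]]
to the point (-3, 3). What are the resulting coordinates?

Matrix multiplication:
[[-1, 0], [0, -1]] × [-3, 3]ᵀ
= [(-1)(-3) + (0)(3), (0)(-3) + (-1)(3)]ᵀ
= [3, -3]ᵀ
Result: (3, -3)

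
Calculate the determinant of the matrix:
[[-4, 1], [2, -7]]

For a 2×2 matrix [[a, b], [c, d]], det = ad - bc
det = (-4)(-7) - (1)(2) = 28 - 2 = 26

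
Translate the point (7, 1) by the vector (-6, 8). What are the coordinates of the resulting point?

Translation by (-6, 8) (homogeneous matrix [[1, 0, -6], [0, 1, 8], [0, 0, 1]]):
x' = 7 + -6 = 1
y' = 1 + 8 = 9
Result: (1, 9)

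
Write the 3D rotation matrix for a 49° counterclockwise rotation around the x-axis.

Rotation matrix for counterclockwise 49° around x-axis:
cos(49°) = 0.6561, sin(49°) = 0.7547
Result: [[1, 0, 0], [0, 0.6561, -0.7547], [0, 0.7547, 0.6561]]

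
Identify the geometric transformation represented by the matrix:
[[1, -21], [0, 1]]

This matrix represents: horizontal shear with factor -21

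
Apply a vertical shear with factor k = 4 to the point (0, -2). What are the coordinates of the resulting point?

Shear matrix for vertical shear with factor k = 4:
[[1, 0], [4, 1]]
Result: (0, -2) → (0, -2)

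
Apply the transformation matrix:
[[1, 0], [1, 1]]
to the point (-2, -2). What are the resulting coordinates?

Matrix multiplication:
[[1, 0], [1, 1]] × [-2, -2]ᵀ
= [(1)(-2) + (0)(-2), (1)(-2) + (1)(-2)]ᵀ
= [-2, -4]ᵀ
Result: (-2, -4)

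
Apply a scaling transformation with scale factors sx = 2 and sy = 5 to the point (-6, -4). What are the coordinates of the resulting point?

Scaling matrix:
[[2, 0], [0, 5]]
Result: (-6 × 2, -4 × 5) = (-12, -20)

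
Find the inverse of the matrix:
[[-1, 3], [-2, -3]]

For [[a,b],[c,d]], inverse = (1/det)·[[d,-b],[-c,a]]
det = (-1)(-3) - (3)(-2) = 3 - -6 = 9
Inverse = (1/9)·[[-3, -3], [2, -1]]
= [[-1/3, -1/3], [2/9, -1/9]]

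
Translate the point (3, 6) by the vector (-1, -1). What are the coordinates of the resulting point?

Translation by (-1, -1) (homogeneous matrix [[1, 0, -1], [0, 1, -1], [0, 0, 1]]):
x' = 3 + -1 = 2
y' = 6 + -1 = 5
Result: (2, 5)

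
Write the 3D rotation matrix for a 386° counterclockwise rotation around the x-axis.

Rotation matrix for counterclockwise 386° around x-axis:
cos(386°) = 0.8988, sin(386°) = 0.4384
Result: [[1, 0, 0], [0, 0.8988, -0.4384], [0, 0.4384, 0.8988]]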